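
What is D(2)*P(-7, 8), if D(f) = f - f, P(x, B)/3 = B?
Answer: 0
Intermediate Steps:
P(x, B) = 3*B
D(f) = 0
D(2)*P(-7, 8) = 0*(3*8) = 0*24 = 0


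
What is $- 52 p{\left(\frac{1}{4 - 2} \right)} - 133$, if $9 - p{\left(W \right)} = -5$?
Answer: $-861$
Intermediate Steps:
$p{\left(W \right)} = 14$ ($p{\left(W \right)} = 9 - -5 = 9 + 5 = 14$)
$- 52 p{\left(\frac{1}{4 - 2} \right)} - 133 = \left(-52\right) 14 - 133 = -728 - 133 = -861$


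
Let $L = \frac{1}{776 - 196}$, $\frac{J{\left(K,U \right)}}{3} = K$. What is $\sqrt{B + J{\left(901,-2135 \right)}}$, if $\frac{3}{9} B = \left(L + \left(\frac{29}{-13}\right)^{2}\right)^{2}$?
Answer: $\frac{\sqrt{26684491521003}}{98020} \approx 52.701$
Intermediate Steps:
$J{\left(K,U \right)} = 3 K$
$L = \frac{1}{580} \approx 0.0017241$
$B = \frac{714282679803}{9607920400}$ ($B = 3 \left(\frac{1}{580} + \left(\frac{29}{-13}\right)^{2}\right)^{2} = 3 \left(\frac{1}{580} + \left(29 \left(- \frac{1}{13}\right)\right)^{2}\right)^{2} = 3 \left(\frac{1}{580} + \left(- \frac{29}{13}\right)^{2}\right)^{2} = 3 \left(\frac{1}{580} + \frac{841}{169}\right)^{2} = 3 \left(\frac{487949}{98020}\right)^{2} = 3 \cdot \frac{238094226601}{9607920400} = \frac{714282679803}{9607920400} \approx 74.343$)
$\sqrt{B + J{\left(901,-2135 \right)}} = \sqrt{\frac{714282679803}{9607920400} + 3 \cdot 901} = \sqrt{\frac{714282679803}{9607920400} + 2703} = \sqrt{\frac{26684491521003}{9607920400}} = \frac{\sqrt{26684491521003}}{98020}$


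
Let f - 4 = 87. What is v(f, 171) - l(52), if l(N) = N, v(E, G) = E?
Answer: 39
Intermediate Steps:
f = 91 (f = 4 + 87 = 91)
v(f, 171) - l(52) = 91 - 1*52 = 91 - 52 = 39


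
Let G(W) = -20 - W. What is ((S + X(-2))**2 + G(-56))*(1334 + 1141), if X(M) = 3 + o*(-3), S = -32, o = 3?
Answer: 3663000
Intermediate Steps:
X(M) = -6 (X(M) = 3 + 3*(-3) = 3 - 9 = -6)
((S + X(-2))**2 + G(-56))*(1334 + 1141) = ((-32 - 6)**2 + (-20 - 1*(-56)))*(1334 + 1141) = ((-38)**2 + (-20 + 56))*2475 = (1444 + 36)*2475 = 1480*2475 = 3663000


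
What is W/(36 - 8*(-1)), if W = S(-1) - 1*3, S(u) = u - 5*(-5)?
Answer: 21/44 ≈ 0.47727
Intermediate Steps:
S(u) = 25 + u (S(u) = u + 25 = 25 + u)
W = 21 (W = (25 - 1) - 1*3 = 24 - 3 = 21)
W/(36 - 8*(-1)) = 21/(36 - 8*(-1)) = 21/(36 + 8) = 21/44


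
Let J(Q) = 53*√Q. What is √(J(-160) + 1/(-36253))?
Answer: √(-36253 + 278627361908*I*√10)/36253 ≈ 18.309 + 18.309*I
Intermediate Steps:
√(J(-160) + 1/(-36253)) = √(53*√(-160) + 1/(-36253)) = √(53*(4*I*√10) - 1/36253) = √(212*I*√10 - 1/36253) = √(-1/36253 + 212*I*√10)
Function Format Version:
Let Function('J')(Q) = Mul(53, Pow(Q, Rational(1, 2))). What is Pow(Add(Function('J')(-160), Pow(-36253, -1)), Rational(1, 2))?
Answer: Mul(Rational(1, 36253), Pow(Add(-36253, Mul(278627361908, I, Pow(10, Rational(1, 2)))), Rational(1, 2))) ≈ Add(18.309, Mul(18.309, I))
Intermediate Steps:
Pow(Add(Function('J')(-160), Pow(-36253, -1)), Rational(1, 2)) = Pow(Add(Mul(53, Pow(-160, Rational(1, 2))), Pow(-36253, -1)), Rational(1, 2)) = Pow(Add(Mul(53, Mul(4, I, Pow(10, Rational(1, 2)))), Rational(-1, 36253)), Rational(1, 2)) = Pow(Add(Mul(212, I, Pow(10, Rational(1, 2))), Rational(-1, 36253)), Rational(1, 2)) = Pow(Add(Rational(-1, 36253), Mul(212, I, Pow(10, Rational(1, 2)))), Rational(1, 2))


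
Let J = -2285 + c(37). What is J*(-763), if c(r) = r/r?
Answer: 1742692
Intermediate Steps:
c(r) = 1
J = -2284 (J = -2285 + 1 = -2284)
J*(-763) = -2284*(-763) = 1742692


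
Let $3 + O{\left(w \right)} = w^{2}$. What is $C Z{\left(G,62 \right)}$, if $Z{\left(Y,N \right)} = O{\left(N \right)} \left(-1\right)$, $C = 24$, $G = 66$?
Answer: $-92184$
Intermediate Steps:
$O{\left(w \right)} = -3 + w^{2}$
$Z{\left(Y,N \right)} = 3 - N^{2}$ ($Z{\left(Y,N \right)} = \left(-3 + N^{2}\right) \left(-1\right) = 3 - N^{2}$)
$C Z{\left(G,62 \right)} = 24 \left(3 - 62^{2}\right) = 24 \left(3 - 3844\right) = 24 \left(-3841\right) = -92184$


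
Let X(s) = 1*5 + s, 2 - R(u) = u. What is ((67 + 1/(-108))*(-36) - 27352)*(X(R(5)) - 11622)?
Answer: 1037561420/3 ≈ 3.4585e+8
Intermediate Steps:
R(u) = 2 - u
X(s) = 5 + s
((67 + 1/(-108))*(-36) - 27352)*(X(R(5)) - 11622) = ((67 + 1/(-108))*(-36) - 27352)*((5 + (2 - 1*5)) - 11622) = ((67 - 1/108)*(-36) - 27352)*((5 + (2 - 5)) - 11622) = ((7235/108)*(-36) - 27352)*((5 - 3) - 11622) = (-7235/3 - 27352)*(2 - 11622) = -89291/3*(-11620) = 1037561420/3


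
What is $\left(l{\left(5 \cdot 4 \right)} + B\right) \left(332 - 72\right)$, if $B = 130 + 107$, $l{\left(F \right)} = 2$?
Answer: $62140$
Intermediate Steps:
$B = 237$
$\left(l{\left(5 \cdot 4 \right)} + B\right) \left(332 - 72\right) = \left(2 + 237\right) \left(332 - 72\right) = 239 \cdot 260 = 62140$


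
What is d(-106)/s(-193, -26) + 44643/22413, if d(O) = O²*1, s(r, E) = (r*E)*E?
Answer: 464387538/243681607 ≈ 1.9057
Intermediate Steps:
s(r, E) = r*E² (s(r, E) = (E*r)*E = r*E²)
d(O) = O²
d(-106)/s(-193, -26) + 44643/22413 = (-106)²/((-193*(-26)²)) + 44643/22413 = 11236/((-193*676)) + 44643*(1/22413) = 11236/(-130468) + 14881/7471 = 11236*(-1/130468) + 14881/7471 = -2809/32617 + 14881/7471 = 464387538/243681607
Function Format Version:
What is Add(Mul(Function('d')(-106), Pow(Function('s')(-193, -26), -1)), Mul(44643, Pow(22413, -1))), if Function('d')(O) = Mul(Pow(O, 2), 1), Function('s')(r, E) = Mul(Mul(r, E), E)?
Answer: Rational(464387538, 243681607) ≈ 1.9057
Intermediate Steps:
Function('s')(r, E) = Mul(r, Pow(E, 2)) (Function('s')(r, E) = Mul(Mul(E, r), E) = Mul(r, Pow(E, 2)))
Function('d')(O) = Pow(O, 2)
Add(Mul(Function('d')(-106), Pow(Function('s')(-193, -26), -1)), Mul(44643, Pow(22413, -1))) = Add(Mul(Pow(-106, 2), Pow(Mul(-193, Pow(-26, 2)), -1)), Mul(44643, Pow(22413, -1))) = Add(Mul(11236, Pow(Mul(-193, 676), -1)), Mul(44643, Rational(1, 22413))) = Add(Mul(11236, Pow(-130468, -1)), Rational(14881, 7471)) = Add(Mul(11236, Rational(-1, 130468)), Rational(14881, 7471)) = Add(Rational(-2809, 32617), Rational(14881, 7471)) = Rational(464387538, 243681607)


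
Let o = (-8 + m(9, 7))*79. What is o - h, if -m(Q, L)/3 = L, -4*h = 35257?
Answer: 26093/4 ≈ 6523.3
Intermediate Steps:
h = -35257/4 (h = -1/4*35257 = -35257/4 ≈ -8814.3)
m(Q, L) = -3*L
o = -2291 (o = (-8 - 3*7)*79 = (-8 - 21)*79 = -29*79 = -2291)
o - h = -2291 - 1*(-35257/4) = -2291 + 35257/4 = 26093/4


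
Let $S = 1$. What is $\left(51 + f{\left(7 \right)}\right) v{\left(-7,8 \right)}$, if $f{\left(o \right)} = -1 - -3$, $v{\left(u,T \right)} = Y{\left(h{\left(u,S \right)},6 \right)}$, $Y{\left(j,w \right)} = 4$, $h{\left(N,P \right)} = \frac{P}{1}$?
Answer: $212$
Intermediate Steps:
$h{\left(N,P \right)} = P$ ($h{\left(N,P \right)} = P 1 = P$)
$v{\left(u,T \right)} = 4$
$f{\left(o \right)} = 2$ ($f{\left(o \right)} = -1 + 3 = 2$)
$\left(51 + f{\left(7 \right)}\right) v{\left(-7,8 \right)} = \left(51 + 2\right) 4 = 53 \cdot 4 = 212$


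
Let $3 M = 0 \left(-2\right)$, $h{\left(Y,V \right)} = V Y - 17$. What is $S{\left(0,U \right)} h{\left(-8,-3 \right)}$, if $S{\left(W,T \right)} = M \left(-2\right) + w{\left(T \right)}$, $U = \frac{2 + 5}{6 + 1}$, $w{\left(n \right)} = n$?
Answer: $7$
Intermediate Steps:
$h{\left(Y,V \right)} = -17 + V Y$
$M = 0$ ($M = \frac{0 \left(-2\right)}{3} = \frac{1}{3} \cdot 0 = 0$)
$U = 1$ ($U = \frac{7}{7} = 7 \cdot \frac{1}{7} = 1$)
$S{\left(W,T \right)} = T$ ($S{\left(W,T \right)} = 0 \left(-2\right) + T = 0 + T = T$)
$S{\left(0,U \right)} h{\left(-8,-3 \right)} = 1 \left(-17 - -24\right) = 1 \left(-17 + 24\right) = 1 \cdot 7 = 7$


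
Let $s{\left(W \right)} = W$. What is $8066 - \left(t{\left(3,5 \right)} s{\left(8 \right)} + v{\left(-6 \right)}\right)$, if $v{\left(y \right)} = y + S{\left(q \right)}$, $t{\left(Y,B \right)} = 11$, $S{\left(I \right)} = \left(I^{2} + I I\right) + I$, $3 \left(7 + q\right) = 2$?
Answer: $\frac{71191}{9} \approx 7910.1$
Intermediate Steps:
$q = - \frac{19}{3}$ ($q = -7 + \frac{1}{3} \cdot 2 = -7 + \frac{2}{3} = - \frac{19}{3} \approx -6.3333$)
$S{\left(I \right)} = I + 2 I^{2}$ ($S{\left(I \right)} = \left(I^{2} + I^{2}\right) + I = 2 I^{2} + I = I + 2 I^{2}$)
$v{\left(y \right)} = \frac{665}{9} + y$ ($v{\left(y \right)} = y - \frac{19 \left(1 + 2 \left(- \frac{19}{3}\right)\right)}{3} = y - \frac{19 \left(1 - \frac{38}{3}\right)}{3} = y - - \frac{665}{9} = y + \frac{665}{9} = \frac{665}{9} + y$)
$8066 - \left(t{\left(3,5 \right)} s{\left(8 \right)} + v{\left(-6 \right)}\right) = 8066 - \left(11 \cdot 8 + \left(\frac{665}{9} - 6\right)\right) = 8066 - \left(88 + \frac{611}{9}\right) = 8066 - \frac{1403}{9} = \frac{71191}{9}$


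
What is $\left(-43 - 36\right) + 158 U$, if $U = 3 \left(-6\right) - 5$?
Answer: $-3713$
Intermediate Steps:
$U = -23$ ($U = -18 - 5 = -23$)
$\left(-43 - 36\right) + 158 U = \left(-43 - 36\right) + 158 \left(-23\right) = -79 - 3634 = -3713$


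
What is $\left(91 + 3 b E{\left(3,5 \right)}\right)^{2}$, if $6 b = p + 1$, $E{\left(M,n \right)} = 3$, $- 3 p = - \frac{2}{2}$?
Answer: $8649$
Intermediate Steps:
$p = \frac{1}{3}$ ($p = - \frac{\left(-2\right) \frac{1}{2}}{3} = \left(- \frac{1}{3}\right) \left(-1\right) = \frac{1}{3} \approx 0.33333$)
$b = \frac{2}{9}$ ($b = \frac{\frac{1}{3} + 1}{6} = \frac{1}{6} \cdot \frac{4}{3} = \frac{2}{9} \approx 0.22222$)
$\left(91 + 3 b E{\left(3,5 \right)}\right)^{2} = \left(91 + 3 \cdot \frac{2}{9} \cdot 3\right)^{2} = \left(91 + \frac{2}{3} \cdot 3\right)^{2} = \left(91 + 2\right)^{2} = 93^{2} = 8649$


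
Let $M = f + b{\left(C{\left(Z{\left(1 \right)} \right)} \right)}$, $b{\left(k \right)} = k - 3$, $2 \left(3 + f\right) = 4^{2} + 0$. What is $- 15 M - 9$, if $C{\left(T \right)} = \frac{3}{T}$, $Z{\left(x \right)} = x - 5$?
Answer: $- \frac{111}{4} \approx -27.75$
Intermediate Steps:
$f = 5$ ($f = -3 + \frac{4^{2} + 0}{2} = -3 + \frac{16 + 0}{2} = -3 + \frac{1}{2} \cdot 16 = -3 + 8 = 5$)
$Z{\left(x \right)} = -5 + x$
$b{\left(k \right)} = -3 + k$
$M = \frac{5}{4}$ ($M = 5 - \left(3 - \frac{3}{-5 + 1}\right) = 5 - \left(3 - \frac{3}{-4}\right) = 5 + \left(-3 + 3 \left(- \frac{1}{4}\right)\right) = 5 - \frac{15}{4} = \frac{5}{4} \approx 1.25$)
$- 15 M - 9 = \left(-15\right) \frac{5}{4} - 9 = - \frac{75}{4} - 9 = - \frac{111}{4}$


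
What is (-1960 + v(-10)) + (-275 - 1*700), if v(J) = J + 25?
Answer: -2920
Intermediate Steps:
v(J) = 25 + J
(-1960 + v(-10)) + (-275 - 1*700) = (-1960 + (25 - 10)) + (-275 - 1*700) = (-1960 + 15) + (-275 - 700) = -1945 - 975 = -2920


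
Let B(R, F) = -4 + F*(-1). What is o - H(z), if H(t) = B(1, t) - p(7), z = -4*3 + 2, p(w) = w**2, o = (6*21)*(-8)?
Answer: -965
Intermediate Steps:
B(R, F) = -4 - F
o = -1008 (o = 126*(-8) = -1008)
z = -10 (z = -12 + 2 = -10)
H(t) = -53 - t (H(t) = (-4 - t) - 1*7**2 = (-4 - t) - 1*49 = (-4 - t) - 49 = -53 - t)
o - H(z) = -1008 - (-53 - 1*(-10)) = -1008 - (-53 + 10) = -1008 - 1*(-43) = -1008 + 43 = -965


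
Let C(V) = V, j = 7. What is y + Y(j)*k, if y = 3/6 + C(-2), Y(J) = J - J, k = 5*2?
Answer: -3/2 ≈ -1.5000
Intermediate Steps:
k = 10
Y(J) = 0
y = -3/2 (y = 3/6 - 2 = (⅙)*3 - 2 = ½ - 2 = -3/2 ≈ -1.5000)
y + Y(j)*k = -3/2 + 0*10 = -3/2 + 0 = -3/2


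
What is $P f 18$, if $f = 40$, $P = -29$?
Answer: $-20880$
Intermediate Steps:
$P f 18 = \left(-29\right) 40 \cdot 18 = \left(-1160\right) 18 = -20880$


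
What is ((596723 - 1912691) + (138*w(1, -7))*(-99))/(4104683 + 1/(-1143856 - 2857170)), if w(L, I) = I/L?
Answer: -4882588062684/16422943404757 ≈ -0.29730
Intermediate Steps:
((596723 - 1912691) + (138*w(1, -7))*(-99))/(4104683 + 1/(-1143856 - 2857170)) = ((596723 - 1912691) + (138*(-7/1))*(-99))/(4104683 + 1/(-1143856 - 2857170)) = (-1315968 + (138*(-7*1))*(-99))/(4104683 + 1/(-4001026)) = (-1315968 + (138*(-7))*(-99))/(4104683 - 1/4001026) = (-1315968 - 966*(-99))/(16422943404757/4001026) = (-1315968 + 95634)*(4001026/16422943404757) = -1220334*4001026/16422943404757 = -4882588062684/16422943404757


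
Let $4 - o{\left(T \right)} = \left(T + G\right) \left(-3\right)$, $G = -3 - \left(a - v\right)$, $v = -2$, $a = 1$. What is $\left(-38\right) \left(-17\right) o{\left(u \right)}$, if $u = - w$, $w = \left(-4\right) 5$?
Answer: $29716$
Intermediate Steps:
$w = -20$
$u = 20$ ($u = \left(-1\right) \left(-20\right) = 20$)
$G = -6$ ($G = -3 - 3 = -6$)
$o{\left(T \right)} = -14 + 3 T$ ($o{\left(T \right)} = 4 - \left(T - 6\right) \left(-3\right) = 4 - \left(-6 + T\right) \left(-3\right) = 4 - \left(18 - 3 T\right) = 4 + \left(-18 + 3 T\right) = -14 + 3 T$)
$\left(-38\right) \left(-17\right) o{\left(u \right)} = \left(-38\right) \left(-17\right) \left(-14 + 3 \cdot 20\right) = 646 \left(-14 + 60\right) = 646 \cdot 46 = 29716$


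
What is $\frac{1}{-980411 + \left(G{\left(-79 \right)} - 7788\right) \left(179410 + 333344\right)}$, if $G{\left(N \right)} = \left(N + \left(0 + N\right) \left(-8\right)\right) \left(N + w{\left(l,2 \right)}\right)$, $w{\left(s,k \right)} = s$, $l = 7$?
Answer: $- \frac{1}{24410121827} \approx -4.0967 \cdot 10^{-11}$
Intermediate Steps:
$G{\left(N \right)} = - 7 N \left(7 + N\right)$ ($G{\left(N \right)} = \left(N + \left(0 + N\right) \left(-8\right)\right) \left(N + 7\right) = \left(N + N \left(-8\right)\right) \left(7 + N\right) = \left(N - 8 N\right) \left(7 + N\right) = - 7 N \left(7 + N\right)$)
$\frac{1}{-980411 + \left(G{\left(-79 \right)} - 7788\right) \left(179410 + 333344\right)} = \frac{1}{-980411 + \left(\left(-7\right) \left(-79\right) \left(7 - 79\right) - 7788\right) \left(179410 + 333344\right)} = \frac{1}{-980411 + \left(\left(-7\right) \left(-79\right) \left(-72\right) - 7788\right) 512754} = \frac{1}{-980411 + \left(-39816 - 7788\right) 512754} = \frac{1}{-980411 - 24409141416} = \frac{1}{-24410121827} = - \frac{1}{24410121827}$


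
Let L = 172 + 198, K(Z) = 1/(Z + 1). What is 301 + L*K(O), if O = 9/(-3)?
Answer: 116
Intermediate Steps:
O = -3 (O = 9*(-1/3) = -3)
K(Z) = 1/(1 + Z)
L = 370
301 + L*K(O) = 301 + 370/(1 - 3) = 301 + 370/(-2) = 301 + 370*(-1/2) = 301 - 185 = 116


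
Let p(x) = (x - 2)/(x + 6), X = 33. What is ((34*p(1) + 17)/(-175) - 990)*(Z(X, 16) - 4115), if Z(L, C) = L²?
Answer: 734007742/245 ≈ 2.9959e+6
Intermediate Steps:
p(x) = (-2 + x)/(6 + x)
((34*p(1) + 17)/(-175) - 990)*(Z(X, 16) - 4115) = ((34*((-2 + 1)/(6 + 1)) + 17)/(-175) - 990)*(33² - 4115) = ((34*(-1/7) + 17)*(-1/175) - 990)*(1089 - 4115) = ((34*((⅐)*(-1)) + 17)*(-1/175) - 990)*(-3026) = ((34*(-⅐) + 17)*(-1/175) - 990)*(-3026) = ((-34/7 + 17)*(-1/175) - 990)*(-3026) = ((85/7)*(-1/175) - 990)*(-3026) = (-17/245 - 990)*(-3026) = -242567/245*(-3026) = 734007742/245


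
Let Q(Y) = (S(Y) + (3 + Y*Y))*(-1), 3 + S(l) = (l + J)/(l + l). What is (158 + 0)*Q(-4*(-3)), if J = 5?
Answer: -274367/12 ≈ -22864.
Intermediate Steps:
S(l) = -3 + (5 + l)/(2*l) (S(l) = -3 + (l + 5)/(l + l) = -3 + (5 + l)/((2*l)) = -3 + (5 + l)*(1/(2*l)) = -3 + (5 + l)/(2*l))
Q(Y) = -3 - Y² - 5*(1 - Y)/(2*Y) (Q(Y) = (5*(1 - Y)/(2*Y) + (3 + Y*Y))*(-1) = (5*(1 - Y)/(2*Y) + (3 + Y²))*(-1) = (3 + Y² + 5*(1 - Y)/(2*Y))*(-1) = -3 - Y² - 5*(1 - Y)/(2*Y))
(158 + 0)*Q(-4*(-3)) = (158 + 0)*((-5 - (-4)*(-3) - 2*(-4*(-3))³)/(2*((-4*(-3))))) = 158*((½)*(-5 - 1*12 - 2*12³)/12) = 158*((½)*(1/12)*(-5 - 12 - 2*1728)) = 158*((½)*(1/12)*(-5 - 12 - 3456)) = 158*((½)*(1/12)*(-3473)) = 158*(-3473/24) = -274367/12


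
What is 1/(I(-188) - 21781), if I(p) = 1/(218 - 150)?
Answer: -68/1481107 ≈ -4.5912e-5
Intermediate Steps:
I(p) = 1/68
1/(I(-188) - 21781) = 1/(1/68 - 21781) = 1/(-1481107/68) = -68/1481107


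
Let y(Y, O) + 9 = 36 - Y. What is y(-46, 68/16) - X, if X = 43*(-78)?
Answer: 3427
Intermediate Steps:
y(Y, O) = 27 - Y (y(Y, O) = -9 + (36 - Y) = 27 - Y)
X = -3354
y(-46, 68/16) - X = (27 - 1*(-46)) - 1*(-3354) = (27 + 46) + 3354 = 73 + 3354 = 3427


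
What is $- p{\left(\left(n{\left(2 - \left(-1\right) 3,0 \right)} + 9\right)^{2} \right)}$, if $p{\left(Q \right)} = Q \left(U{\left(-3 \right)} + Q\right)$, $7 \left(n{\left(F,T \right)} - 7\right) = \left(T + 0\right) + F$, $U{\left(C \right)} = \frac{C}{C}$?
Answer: $- \frac{188059482}{2401} \approx -78326.0$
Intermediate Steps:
$U{\left(C \right)} = 1$
$n{\left(F,T \right)} = 7 + \frac{F}{7} + \frac{T}{7}$ ($n{\left(F,T \right)} = 7 + \frac{\left(T + 0\right) + F}{7} = 7 + \frac{T + F}{7} = 7 + \frac{F + T}{7} = 7 + \left(\frac{F}{7} + \frac{T}{7}\right) = 7 + \frac{F}{7} + \frac{T}{7}$)
$p{\left(Q \right)} = Q \left(1 + Q\right)$
$- p{\left(\left(n{\left(2 - \left(-1\right) 3,0 \right)} + 9\right)^{2} \right)} = - \left(\left(7 + \frac{2 - \left(-1\right) 3}{7} + \frac{1}{7} \cdot 0\right) + 9\right)^{2} \left(1 + \left(\left(7 + \frac{2 - \left(-1\right) 3}{7} + \frac{1}{7} \cdot 0\right) + 9\right)^{2}\right) = - \left(\left(7 + \frac{2 - -3}{7} + 0\right) + 9\right)^{2} \left(1 + \left(\left(7 + \frac{2 - -3}{7} + 0\right) + 9\right)^{2}\right) = - \left(\left(7 + \frac{2 + 3}{7} + 0\right) + 9\right)^{2} \left(1 + \left(\left(7 + \frac{2 + 3}{7} + 0\right) + 9\right)^{2}\right) = - \left(\left(7 + \frac{1}{7} \cdot 5 + 0\right) + 9\right)^{2} \left(1 + \left(\left(7 + \frac{1}{7} \cdot 5 + 0\right) + 9\right)^{2}\right) = - \left(\left(7 + \frac{5}{7} + 0\right) + 9\right)^{2} \left(1 + \left(\left(7 + \frac{5}{7} + 0\right) + 9\right)^{2}\right) = - \left(\frac{54}{7} + 9\right)^{2} \left(1 + \left(\frac{54}{7} + 9\right)^{2}\right) = - \left(\frac{117}{7}\right)^{2} \left(1 + \left(\frac{117}{7}\right)^{2}\right) = - \frac{13689 \left(1 + \frac{13689}{49}\right)}{49} = - \frac{13689 \cdot 13738}{49 \cdot 49} = \left(-1\right) \frac{188059482}{2401} = - \frac{188059482}{2401}$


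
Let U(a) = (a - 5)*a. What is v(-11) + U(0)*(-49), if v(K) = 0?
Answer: 0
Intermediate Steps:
U(a) = a*(-5 + a) (U(a) = (-5 + a)*a = a*(-5 + a))
v(-11) + U(0)*(-49) = 0 + (0*(-5 + 0))*(-49) = 0 + (0*(-5))*(-49) = 0 + 0*(-49) = 0 + 0 = 0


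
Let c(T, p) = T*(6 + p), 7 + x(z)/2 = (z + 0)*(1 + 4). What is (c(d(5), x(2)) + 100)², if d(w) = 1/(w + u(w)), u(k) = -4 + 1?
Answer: 11236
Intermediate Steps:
u(k) = -3
d(w) = 1/(-3 + w) (d(w) = 1/(w - 3) = 1/(-3 + w))
x(z) = -14 + 10*z (x(z) = -14 + 2*((z + 0)*(1 + 4)) = -14 + 2*(z*5) = -14 + 2*(5*z) = -14 + 10*z)
(c(d(5), x(2)) + 100)² = ((6 + (-14 + 10*2))/(-3 + 5) + 100)² = ((6 + (-14 + 20))/2 + 100)² = ((6 + 6)/2 + 100)² = ((½)*12 + 100)² = (6 + 100)² = 106² = 11236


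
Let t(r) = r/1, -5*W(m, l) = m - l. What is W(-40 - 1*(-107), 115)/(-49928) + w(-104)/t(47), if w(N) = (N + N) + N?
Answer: -9736242/1466635 ≈ -6.6385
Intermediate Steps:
W(m, l) = -m/5 + l/5 (W(m, l) = -(m - l)/5 = -m/5 + l/5)
w(N) = 3*N (w(N) = 2*N + N = 3*N)
t(r) = r (t(r) = r*1 = r)
W(-40 - 1*(-107), 115)/(-49928) + w(-104)/t(47) = (-(-40 - 1*(-107))/5 + (⅕)*115)/(-49928) + (3*(-104))/47 = (-(-40 + 107)/5 + 23)*(-1/49928) - 312*1/47 = (-⅕*67 + 23)*(-1/49928) - 312/47 = (-67/5 + 23)*(-1/49928) - 312/47 = (48/5)*(-1/49928) - 312/47 = -6/31205 - 312/47 = -9736242/1466635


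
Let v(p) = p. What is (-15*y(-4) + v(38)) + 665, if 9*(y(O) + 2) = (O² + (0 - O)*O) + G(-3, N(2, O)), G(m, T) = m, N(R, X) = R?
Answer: 738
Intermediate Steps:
y(O) = -7/3 (y(O) = -2 + ((O² + (0 - O)*O) - 3)/9 = -2 + ((O² + (-O)*O) - 3)/9 = -2 + ((O² - O²) - 3)/9 = -2 + (0 - 3)/9 = -2 + (⅑)*(-3) = -2 - ⅓ = -7/3)
(-15*y(-4) + v(38)) + 665 = (-15*(-7/3) + 38) + 665 = (35 + 38) + 665 = 73 + 665 = 738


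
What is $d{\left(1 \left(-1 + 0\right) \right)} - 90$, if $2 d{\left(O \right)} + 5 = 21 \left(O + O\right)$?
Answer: $- \frac{227}{2} \approx -113.5$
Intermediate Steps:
$d{\left(O \right)} = - \frac{5}{2} + 21 O$ ($d{\left(O \right)} = - \frac{5}{2} + \frac{21 \left(O + O\right)}{2} = - \frac{5}{2} + \frac{21 \cdot 2 O}{2} = - \frac{5}{2} + \frac{42 O}{2} = - \frac{5}{2} + 21 O$)
$d{\left(1 \left(-1 + 0\right) \right)} - 90 = \left(- \frac{5}{2} + 21 \cdot 1 \left(-1 + 0\right)\right) - 90 = \left(- \frac{5}{2} + 21 \cdot 1 \left(-1\right)\right) - 90 = \left(- \frac{5}{2} + 21 \left(-1\right)\right) - 90 = \left(- \frac{5}{2} - 21\right) - 90 = - \frac{47}{2} - 90 = - \frac{227}{2}$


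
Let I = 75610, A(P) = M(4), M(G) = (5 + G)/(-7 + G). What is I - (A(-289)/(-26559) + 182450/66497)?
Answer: 44509836022663/588697941 ≈ 75607.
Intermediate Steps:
M(G) = (5 + G)/(-7 + G)
A(P) = -3 (A(P) = (5 + 4)/(-7 + 4) = 9/(-3) = -⅓*9 = -3)
I - (A(-289)/(-26559) + 182450/66497) = 75610 - (-3/(-26559) + 182450/66497) = 75610 - (-3*(-1/26559) + 182450*(1/66497)) = 75610 - (1/8853 + 182450/66497) = 75610 - 1*1615296347/588697941 = 75610 - 1615296347/588697941 = 44509836022663/588697941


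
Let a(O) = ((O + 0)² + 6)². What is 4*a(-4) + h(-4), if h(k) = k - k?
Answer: 1936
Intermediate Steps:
h(k) = 0
a(O) = (6 + O²)² (a(O) = (O² + 6)² = (6 + O²)²)
4*a(-4) + h(-4) = 4*(6 + (-4)²)² + 0 = 4*(6 + 16)² + 0 = 4*22² + 0 = 4*484 + 0 = 1936 + 0 = 1936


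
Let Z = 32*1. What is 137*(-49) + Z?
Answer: -6681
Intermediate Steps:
Z = 32
137*(-49) + Z = 137*(-49) + 32 = -6713 + 32 = -6681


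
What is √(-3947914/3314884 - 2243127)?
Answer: I*√6162128819880577222/1657442 ≈ 1497.7*I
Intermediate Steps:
√(-3947914/3314884 - 2243127) = √(-3947914*1/3314884 - 2243127) = √(-1973957/1657442 - 2243127) = √(-3717854875091/1657442) = I*√6162128819880577222/1657442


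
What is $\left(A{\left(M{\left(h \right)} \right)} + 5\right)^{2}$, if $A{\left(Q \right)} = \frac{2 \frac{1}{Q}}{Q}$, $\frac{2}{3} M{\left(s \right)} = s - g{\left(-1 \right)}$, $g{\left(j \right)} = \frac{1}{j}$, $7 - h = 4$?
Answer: $\frac{8281}{324} \approx 25.559$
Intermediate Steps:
$h = 3$ ($h = 7 - 4 = 3$)
$M{\left(s \right)} = \frac{3}{2} + \frac{3 s}{2}$ ($M{\left(s \right)} = \frac{3 \left(s - \frac{1}{-1}\right)}{2} = \frac{3 \left(s - -1\right)}{2} = \frac{3 \left(s + 1\right)}{2} = \frac{3 \left(1 + s\right)}{2} = \frac{3}{2} + \frac{3 s}{2}$)
$A{\left(Q \right)} = \frac{2}{Q^{2}}$
$\left(A{\left(M{\left(h \right)} \right)} + 5\right)^{2} = \left(\frac{2}{\left(\frac{3}{2} + \frac{3}{2} \cdot 3\right)^{2}} + 5\right)^{2} = \left(\frac{2}{\left(\frac{3}{2} + \frac{9}{2}\right)^{2}} + 5\right)^{2} = \left(\frac{2}{36} + 5\right)^{2} = \left(2 \cdot \frac{1}{36} + 5\right)^{2} = \left(\frac{1}{18} + 5\right)^{2} = \left(\frac{91}{18}\right)^{2} = \frac{8281}{324}$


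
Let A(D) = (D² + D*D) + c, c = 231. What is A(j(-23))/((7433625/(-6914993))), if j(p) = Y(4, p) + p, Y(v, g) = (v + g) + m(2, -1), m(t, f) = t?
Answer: -23725340983/7433625 ≈ -3191.6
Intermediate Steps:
Y(v, g) = 2 + g + v (Y(v, g) = (v + g) + 2 = (g + v) + 2 = 2 + g + v)
j(p) = 6 + 2*p (j(p) = (2 + p + 4) + p = (6 + p) + p = 6 + 2*p)
A(D) = 231 + 2*D² (A(D) = (D² + D*D) + 231 = (D² + D²) + 231 = 2*D² + 231 = 231 + 2*D²)
A(j(-23))/((7433625/(-6914993))) = (231 + 2*(6 + 2*(-23))²)/((7433625/(-6914993))) = (231 + 2*(6 - 46)²)/((7433625*(-1/6914993))) = (231 + 2*(-40)²)/(-7433625/6914993) = (231 + 2*1600)*(-6914993/7433625) = (231 + 3200)*(-6914993/7433625) = 3431*(-6914993/7433625) = -23725340983/7433625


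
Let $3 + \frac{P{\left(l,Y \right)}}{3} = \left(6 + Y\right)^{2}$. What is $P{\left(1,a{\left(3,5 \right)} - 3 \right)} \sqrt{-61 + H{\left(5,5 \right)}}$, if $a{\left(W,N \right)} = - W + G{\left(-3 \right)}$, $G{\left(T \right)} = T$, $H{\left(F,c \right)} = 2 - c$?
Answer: $144 i \approx 144.0 i$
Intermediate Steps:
$a{\left(W,N \right)} = -3 - W$ ($a{\left(W,N \right)} = - W - 3 = -3 - W$)
$P{\left(l,Y \right)} = -9 + 3 \left(6 + Y\right)^{2}$
$P{\left(1,a{\left(3,5 \right)} - 3 \right)} \sqrt{-61 + H{\left(5,5 \right)}} = \left(-9 + 3 \left(6 - 9\right)^{2}\right) \sqrt{-61 + \left(2 - 5\right)} = \left(-9 + 3 \left(6 - 9\right)^{2}\right) \sqrt{-61 - 3} = \left(-9 + 3 \left(6 - 9\right)^{2}\right) \sqrt{-64} = \left(-9 + 3 \left(-3\right)^{2}\right) 8 i = \left(-9 + 3 \cdot 9\right) 8 i = \left(-9 + 27\right) 8 i = 18 \cdot 8 i = 144 i$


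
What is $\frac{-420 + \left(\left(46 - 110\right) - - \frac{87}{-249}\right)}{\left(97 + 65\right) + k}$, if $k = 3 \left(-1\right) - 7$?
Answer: $- \frac{40201}{12616} \approx -3.1865$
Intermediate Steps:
$k = -10$ ($k = -3 - 7 = -10$)
$\frac{-420 + \left(\left(46 - 110\right) - - \frac{87}{-249}\right)}{\left(97 + 65\right) + k} = \frac{-420 + \left(\left(46 - 110\right) - - \frac{87}{-249}\right)}{\left(97 + 65\right) - 10} = \frac{-420 - \left(64 - - \frac{29}{83}\right)}{162 - 10} = \frac{-420 - \frac{5341}{83}}{152} = \left(-420 - \frac{5341}{83}\right) \frac{1}{152} = \left(- \frac{40201}{83}\right) \frac{1}{152} = - \frac{40201}{12616}$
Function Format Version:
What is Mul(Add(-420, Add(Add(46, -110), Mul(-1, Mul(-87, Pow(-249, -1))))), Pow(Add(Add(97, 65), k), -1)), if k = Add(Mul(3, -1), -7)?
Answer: Rational(-40201, 12616) ≈ -3.1865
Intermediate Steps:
k = -10 (k = Add(-3, -7) = -10)
Mul(Add(-420, Add(Add(46, -110), Mul(-1, Mul(-87, Pow(-249, -1))))), Pow(Add(Add(97, 65), k), -1)) = Mul(Add(-420, Add(Add(46, -110), Mul(-1, Mul(-87, Pow(-249, -1))))), Pow(Add(Add(97, 65), -10), -1)) = Mul(Add(-420, Add(-64, Mul(-1, Mul(-87, Rational(-1, 249))))), Pow(Add(162, -10), -1)) = Mul(Add(-420, Add(-64, Mul(-1, Rational(29, 83)))), Pow(152, -1)) = Mul(Add(-420, Add(-64, Rational(-29, 83))), Rational(1, 152)) = Mul(Add(-420, Rational(-5341, 83)), Rational(1, 152)) = Mul(Rational(-40201, 83), Rational(1, 152)) = Rational(-40201, 12616)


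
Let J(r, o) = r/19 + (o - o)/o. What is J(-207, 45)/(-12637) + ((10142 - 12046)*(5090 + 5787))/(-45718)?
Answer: 2486248246925/5488514477 ≈ 452.99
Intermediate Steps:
J(r, o) = r/19 (J(r, o) = r*(1/19) + 0/o = r/19 + 0 = r/19)
J(-207, 45)/(-12637) + ((10142 - 12046)*(5090 + 5787))/(-45718) = ((1/19)*(-207))/(-12637) + ((10142 - 12046)*(5090 + 5787))/(-45718) = -207/19*(-1/12637) - 1904*10877*(-1/45718) = 207/240103 - 20709808*(-1/45718) = 207/240103 + 10354904/22859 = 2486248246925/5488514477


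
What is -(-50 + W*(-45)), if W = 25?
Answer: 1175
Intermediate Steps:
-(-50 + W*(-45)) = -(-50 + 25*(-45)) = -(-50 - 1125) = -1*(-1175) = 1175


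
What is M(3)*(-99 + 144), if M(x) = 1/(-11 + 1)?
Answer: -9/2 ≈ -4.5000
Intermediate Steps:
M(x) = -⅒ (M(x) = 1/(-10) = -⅒)
M(3)*(-99 + 144) = -(-99 + 144)/10 = -⅒*45 = -9/2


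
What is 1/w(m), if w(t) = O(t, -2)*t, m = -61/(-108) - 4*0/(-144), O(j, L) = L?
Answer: -54/61 ≈ -0.88525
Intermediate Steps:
m = 61/108 (m = -61*(-1/108) + 0*(-1/144) = 61/108 + 0 = 61/108 ≈ 0.56481)
w(t) = -2*t
1/w(m) = 1/(-2*61/108) = 1/(-61/54) = -54/61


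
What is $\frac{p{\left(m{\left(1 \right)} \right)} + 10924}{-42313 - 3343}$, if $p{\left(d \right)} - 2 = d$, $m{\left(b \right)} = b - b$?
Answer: $- \frac{5463}{22828} \approx -0.23931$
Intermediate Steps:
$m{\left(b \right)} = 0$
$p{\left(d \right)} = 2 + d$
$\frac{p{\left(m{\left(1 \right)} \right)} + 10924}{-42313 - 3343} = \frac{\left(2 + 0\right) + 10924}{-42313 - 3343} = \frac{2 + 10924}{-45656} = 10926 \left(- \frac{1}{45656}\right) = - \frac{5463}{22828}$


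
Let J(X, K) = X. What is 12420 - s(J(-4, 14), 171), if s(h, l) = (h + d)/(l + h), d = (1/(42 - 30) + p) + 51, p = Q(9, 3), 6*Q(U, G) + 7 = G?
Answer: 24889123/2004 ≈ 12420.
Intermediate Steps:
Q(U, G) = -7/6 + G/6
p = -⅔ (p = -7/6 + (⅙)*3 = -7/6 + ½ = -⅔ ≈ -0.66667)
d = 605/12 (d = (1/(42 - 30) - ⅔) + 51 = (1/12 - ⅔) + 51 = -7/12 + 51 = 605/12 ≈ 50.417)
s(h, l) = (605/12 + h)/(h + l) (s(h, l) = (h + 605/12)/(l + h) = (605/12 + h)/(h + l))
12420 - s(J(-4, 14), 171) = 12420 - (605/12 - 4)/(-4 + 171) = 12420 - 557/(167*12) = 12420 - 1*557/2004 = 12420 - 557/2004 = 24889123/2004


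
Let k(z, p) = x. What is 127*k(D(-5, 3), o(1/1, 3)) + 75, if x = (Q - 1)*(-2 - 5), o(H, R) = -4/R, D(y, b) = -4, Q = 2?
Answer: -814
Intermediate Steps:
x = -7 (x = (2 - 1)*(-2 - 5) = 1*(-7) = -7)
k(z, p) = -7
127*k(D(-5, 3), o(1/1, 3)) + 75 = 127*(-7) + 75 = -889 + 75 = -814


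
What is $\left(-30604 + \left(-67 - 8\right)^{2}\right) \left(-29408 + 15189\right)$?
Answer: $355176401$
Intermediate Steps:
$\left(-30604 + \left(-67 - 8\right)^{2}\right) \left(-29408 + 15189\right) = \left(-30604 + \left(-75\right)^{2}\right) \left(-14219\right) = \left(-30604 + 5625\right) \left(-14219\right) = \left(-24979\right) \left(-14219\right) = 355176401$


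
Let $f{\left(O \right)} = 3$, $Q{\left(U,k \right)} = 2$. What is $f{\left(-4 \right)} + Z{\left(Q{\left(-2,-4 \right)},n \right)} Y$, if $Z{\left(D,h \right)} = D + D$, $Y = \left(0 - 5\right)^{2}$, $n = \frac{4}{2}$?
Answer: $103$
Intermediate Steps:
$n = 2$ ($n = 4 \cdot \frac{1}{2} = 2$)
$Y = 25$ ($Y = \left(-5\right)^{2} = 25$)
$Z{\left(D,h \right)} = 2 D$
$f{\left(-4 \right)} + Z{\left(Q{\left(-2,-4 \right)},n \right)} Y = 3 + 2 \cdot 2 \cdot 25 = 3 + 4 \cdot 25 = 3 + 100 = 103$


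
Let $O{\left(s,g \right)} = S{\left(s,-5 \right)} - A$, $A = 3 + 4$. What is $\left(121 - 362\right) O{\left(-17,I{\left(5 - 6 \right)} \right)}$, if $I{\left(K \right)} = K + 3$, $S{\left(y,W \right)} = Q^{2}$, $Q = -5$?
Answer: $-4338$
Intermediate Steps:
$A = 7$
$S{\left(y,W \right)} = 25$ ($S{\left(y,W \right)} = \left(-5\right)^{2} = 25$)
$I{\left(K \right)} = 3 + K$
$O{\left(s,g \right)} = 18$ ($O{\left(s,g \right)} = 25 - 7 = 18$)
$\left(121 - 362\right) O{\left(-17,I{\left(5 - 6 \right)} \right)} = \left(121 - 362\right) 18 = \left(-241\right) 18 = -4338$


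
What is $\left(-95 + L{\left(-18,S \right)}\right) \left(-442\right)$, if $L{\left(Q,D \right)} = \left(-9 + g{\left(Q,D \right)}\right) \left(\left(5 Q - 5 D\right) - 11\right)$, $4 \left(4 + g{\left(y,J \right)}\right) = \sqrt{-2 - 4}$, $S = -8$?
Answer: $-308516 + \frac{13481 i \sqrt{6}}{2} \approx -3.0852 \cdot 10^{5} + 16511.0 i$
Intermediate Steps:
$g{\left(y,J \right)} = -4 + \frac{i \sqrt{6}}{4}$ ($g{\left(y,J \right)} = -4 + \frac{\sqrt{-2 - 4}}{4} = -4 + \frac{\sqrt{-6}}{4} = -4 + \frac{i \sqrt{6}}{4}$)
$L{\left(Q,D \right)} = \left(-13 + \frac{i \sqrt{6}}{4}\right) \left(-11 - 5 D + 5 Q\right)$ ($L{\left(Q,D \right)} = \left(-9 - \left(4 - \frac{i \sqrt{6}}{4}\right)\right) \left(\left(5 Q - 5 D\right) - 11\right) = \left(-13 + \frac{i \sqrt{6}}{4}\right) \left(\left(- 5 D + 5 Q\right) - 11\right) = \left(-13 + \frac{i \sqrt{6}}{4}\right) \left(-11 - 5 D + 5 Q\right)$)
$\left(-95 + L{\left(-18,S \right)}\right) \left(-442\right) = \left(-95 + \left(143 - -1170 + 65 \left(-8\right) - \frac{11 i \sqrt{6}}{4} - \frac{5}{4} i \left(-8\right) \sqrt{6} + \frac{5}{4} i \left(-18\right) \sqrt{6}\right)\right) \left(-442\right) = \left(-95 + \left(143 + 1170 - 520 - \frac{11 i \sqrt{6}}{4} + 10 i \sqrt{6} - \frac{45 i \sqrt{6}}{2}\right)\right) \left(-442\right) = \left(-95 + \left(793 - \frac{61 i \sqrt{6}}{4}\right)\right) \left(-442\right) = \left(698 - \frac{61 i \sqrt{6}}{4}\right) \left(-442\right) = -308516 + \frac{13481 i \sqrt{6}}{2}$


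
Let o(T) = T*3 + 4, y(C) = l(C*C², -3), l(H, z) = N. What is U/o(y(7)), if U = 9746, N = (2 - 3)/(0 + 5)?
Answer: 48730/17 ≈ 2866.5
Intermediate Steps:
N = -⅕ (N = -1/5 = -1*⅕ = -⅕ ≈ -0.20000)
l(H, z) = -⅕
y(C) = -⅕
o(T) = 4 + 3*T (o(T) = 3*T + 4 = 4 + 3*T)
U/o(y(7)) = 9746/(4 + 3*(-⅕)) = 9746/(4 - ⅗) = 9746/(17/5) = 9746*(5/17) = 48730/17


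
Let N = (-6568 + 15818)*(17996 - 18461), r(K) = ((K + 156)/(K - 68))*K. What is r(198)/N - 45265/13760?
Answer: -421857583807/128234600000 ≈ -3.2897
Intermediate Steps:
r(K) = K*(156 + K)/(-68 + K) (r(K) = ((156 + K)/(-68 + K))*K = K*(156 + K)/(-68 + K))
N = -4301250 (N = 9250*(-465) = -4301250)
r(198)/N - 45265/13760 = (198*(156 + 198)/(-68 + 198))/(-4301250) - 45265/13760 = (198*354/130)*(-1/4301250) - 45265*1/13760 = (198*(1/130)*354)*(-1/4301250) - 9053/2752 = (35046/65)*(-1/4301250) - 9053/2752 = -5841/46596875 - 9053/2752 = -421857583807/128234600000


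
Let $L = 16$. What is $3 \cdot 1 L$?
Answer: $48$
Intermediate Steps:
$3 \cdot 1 L = 3 \cdot 1 \cdot 16 = 3 \cdot 16 = 48$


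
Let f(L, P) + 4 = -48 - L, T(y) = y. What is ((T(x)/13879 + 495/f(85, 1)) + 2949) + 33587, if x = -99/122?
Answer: 8474549502443/231973606 ≈ 36532.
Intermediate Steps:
x = -99/122 (x = -99*1/122 = -99/122 ≈ -0.81148)
f(L, P) = -52 - L (f(L, P) = -4 + (-48 - L) = -52 - L)
((T(x)/13879 + 495/f(85, 1)) + 2949) + 33587 = ((-99/122/13879 + 495/(-52 - 1*85)) + 2949) + 33587 = ((-99/122*1/13879 + 495/(-52 - 85)) + 2949) + 33587 = ((-99/1693238 + 495/(-137)) + 2949) + 33587 = ((-99/1693238 + 495*(-1/137)) + 2949) + 33587 = ((-99/1693238 - 495/137) + 2949) + 33587 = (-838166373/231973606 + 2949) + 33587 = 683251997721/231973606 + 33587 = 8474549502443/231973606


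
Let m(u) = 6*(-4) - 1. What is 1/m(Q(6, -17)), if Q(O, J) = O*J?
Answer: -1/25 ≈ -0.040000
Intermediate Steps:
Q(O, J) = J*O
m(u) = -25 (m(u) = -24 - 1 = -25)
1/m(Q(6, -17)) = 1/(-25) = -1/25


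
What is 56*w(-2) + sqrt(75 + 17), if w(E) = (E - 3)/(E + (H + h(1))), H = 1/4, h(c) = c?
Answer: 1120/3 + 2*sqrt(23) ≈ 382.92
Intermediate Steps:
H = 1/4 ≈ 0.25000
w(E) = (-3 + E)/(5/4 + E) (w(E) = (E - 3)/(E + (1/4 + 1)) = (-3 + E)/(E + 5/4) = (-3 + E)/(5/4 + E))
56*w(-2) + sqrt(75 + 17) = 56*(4*(-3 - 2)/(5 + 4*(-2))) + sqrt(75 + 17) = 56*(4*(-5)/(5 - 8)) + sqrt(92) = 56*(4*(-5)/(-3)) + 2*sqrt(23) = 56*(4*(-1/3)*(-5)) + 2*sqrt(23) = 56*(20/3) + 2*sqrt(23) = 1120/3 + 2*sqrt(23)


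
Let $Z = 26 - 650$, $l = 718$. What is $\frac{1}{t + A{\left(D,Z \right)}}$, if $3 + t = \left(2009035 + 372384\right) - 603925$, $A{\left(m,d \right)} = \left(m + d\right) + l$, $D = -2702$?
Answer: $\frac{1}{1774883} \approx 5.6342 \cdot 10^{-7}$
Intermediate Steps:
$Z = -624$ ($Z = 26 - 650 = -624$)
$A{\left(m,d \right)} = 718 + d + m$ ($A{\left(m,d \right)} = \left(m + d\right) + 718 = \left(d + m\right) + 718 = 718 + d + m$)
$t = 1777491$ ($t = -3 + \left(\left(2009035 + 372384\right) - 603925\right) = -3 + \left(2381419 - 603925\right) = -3 + 1777494 = 1777491$)
$\frac{1}{t + A{\left(D,Z \right)}} = \frac{1}{1777491 - 2608} = \frac{1}{1774883}$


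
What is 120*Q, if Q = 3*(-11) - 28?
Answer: -7320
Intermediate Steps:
Q = -61 (Q = -33 - 28 = -61)
120*Q = 120*(-61) = -7320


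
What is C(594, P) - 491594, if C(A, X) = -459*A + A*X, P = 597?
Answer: -409622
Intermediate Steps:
C(594, P) - 491594 = 594*(-459 + 597) - 491594 = 594*138 - 491594 = 81972 - 491594 = -409622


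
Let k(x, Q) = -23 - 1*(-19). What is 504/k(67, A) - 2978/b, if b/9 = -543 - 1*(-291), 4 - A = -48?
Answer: -141395/1134 ≈ -124.69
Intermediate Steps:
A = 52 (A = 4 - 1*(-48) = 4 + 48 = 52)
k(x, Q) = -4 (k(x, Q) = -23 + 19 = -4)
b = -2268 (b = 9*(-543 - 1*(-291)) = 9*(-543 + 291) = 9*(-252) = -2268)
504/k(67, A) - 2978/b = 504/(-4) - 2978/(-2268) = 504*(-¼) - 2978*(-1/2268) = -126 + 1489/1134 = -141395/1134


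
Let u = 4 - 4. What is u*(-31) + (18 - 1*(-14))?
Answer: 32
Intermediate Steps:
u = 0
u*(-31) + (18 - 1*(-14)) = 0*(-31) + (18 - 1*(-14)) = 0 + (18 + 14) = 0 + 32 = 32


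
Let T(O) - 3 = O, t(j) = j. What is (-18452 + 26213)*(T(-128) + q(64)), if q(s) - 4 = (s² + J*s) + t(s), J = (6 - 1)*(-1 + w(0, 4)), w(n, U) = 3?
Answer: 36313719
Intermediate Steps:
J = 10 (J = (6 - 1)*(-1 + 3) = 5*2 = 10)
T(O) = 3 + O
q(s) = 4 + s² + 11*s (q(s) = 4 + ((s² + 10*s) + s) = 4 + (s² + 11*s) = 4 + s² + 11*s)
(-18452 + 26213)*(T(-128) + q(64)) = (-18452 + 26213)*((3 - 128) + (4 + 64² + 11*64)) = 7761*(-125 + (4 + 4096 + 704)) = 7761*(-125 + 4804) = 7761*4679 = 36313719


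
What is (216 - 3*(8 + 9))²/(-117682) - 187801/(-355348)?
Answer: 6213223991/20909031668 ≈ 0.29715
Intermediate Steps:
(216 - 3*(8 + 9))²/(-117682) - 187801/(-355348) = (216 - 3*17)²*(-1/117682) - 187801*(-1/355348) = (216 - 51)²*(-1/117682) + 187801/355348 = 165²*(-1/117682) + 187801/355348 = 27225*(-1/117682) + 187801/355348 = -27225/117682 + 187801/355348 = 6213223991/20909031668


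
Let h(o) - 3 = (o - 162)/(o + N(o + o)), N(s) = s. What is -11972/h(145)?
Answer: -1301955/322 ≈ -4043.3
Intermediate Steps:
h(o) = 3 + (-162 + o)/(3*o) (h(o) = 3 + (o - 162)/(o + (o + o)) = 3 + (-162 + o)/(o + 2*o) = 3 + (-162 + o)/((3*o)) = 3 + (-162 + o)*(1/(3*o)) = 3 + (-162 + o)/(3*o))
-11972/h(145) = -11972/(10/3 - 54/145) = -11972/1288/435 = -11972*435/1288 = -1301955/322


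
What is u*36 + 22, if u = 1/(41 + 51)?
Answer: 515/23 ≈ 22.391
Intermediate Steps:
u = 1/92 ≈ 0.010870
u*36 + 22 = (1/92)*36 + 22 = 9/23 + 22 = 515/23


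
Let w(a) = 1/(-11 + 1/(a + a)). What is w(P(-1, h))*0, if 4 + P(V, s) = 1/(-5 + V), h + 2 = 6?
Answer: 0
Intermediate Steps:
h = 4 (h = -2 + 6 = 4)
P(V, s) = -4 + 1/(-5 + V)
w(a) = 1/(-11 + 1/(2*a))
w(P(-1, h))*0 = -2*(21 - 4*(-1))/(-5 - 1)/(-1 + 22*((21 - 4*(-1))/(-5 - 1)))*0 = -2*(21 + 4)/(-6)/(-1 + 22*((21 + 4)/(-6)))*0 = -2*(-1/6*25)/(-1 + 22*(-1/6*25))*0 = -2*(-25/6)/(-1 + 22*(-25/6))*0 = -2*(-25/6)/(-1 - 275/3)*0 = -2*(-25/6)/(-278/3)*0 = -2*(-25/6)*(-3/278)*0 = -25/278*0 = 0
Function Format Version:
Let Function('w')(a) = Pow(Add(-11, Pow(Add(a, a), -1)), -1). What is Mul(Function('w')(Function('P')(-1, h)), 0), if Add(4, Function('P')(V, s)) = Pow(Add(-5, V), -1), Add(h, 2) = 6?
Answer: 0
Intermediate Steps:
h = 4 (h = Add(-2, 6) = 4)
Function('P')(V, s) = Add(-4, Pow(Add(-5, V), -1))
Function('w')(a) = Pow(Add(-11, Mul(Rational(1, 2), Pow(a, -1))), -1) (Function('w')(a) = Pow(Add(-11, Pow(Mul(2, a), -1)), -1) = Pow(Add(-11, Mul(Rational(1, 2), Pow(a, -1))), -1))
Mul(Function('w')(Function('P')(-1, h)), 0) = Mul(Mul(-2, Mul(Pow(Add(-5, -1), -1), Add(21, Mul(-4, -1))), Pow(Add(-1, Mul(22, Mul(Pow(Add(-5, -1), -1), Add(21, Mul(-4, -1))))), -1)), 0) = Mul(Mul(-2, Mul(Pow(-6, -1), Add(21, 4)), Pow(Add(-1, Mul(22, Mul(Pow(-6, -1), Add(21, 4)))), -1)), 0) = Mul(Mul(-2, Mul(Rational(-1, 6), 25), Pow(Add(-1, Mul(22, Mul(Rational(-1, 6), 25))), -1)), 0) = Mul(Mul(-2, Rational(-25, 6), Pow(Add(-1, Mul(22, Rational(-25, 6))), -1)), 0) = Mul(Mul(-2, Rational(-25, 6), Pow(Add(-1, Rational(-275, 3)), -1)), 0) = Mul(Mul(-2, Rational(-25, 6), Pow(Rational(-278, 3), -1)), 0) = Mul(Mul(-2, Rational(-25, 6), Rational(-3, 278)), 0) = Mul(Rational(-25, 278), 0) = 0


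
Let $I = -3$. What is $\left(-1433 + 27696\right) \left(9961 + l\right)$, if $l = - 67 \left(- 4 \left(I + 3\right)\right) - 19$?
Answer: $261106746$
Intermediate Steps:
$l = -19$ ($l = - 67 \left(- 4 \left(-3 + 3\right)\right) - 19 = - 67 \left(\left(-4\right) 0\right) - 19 = \left(-67\right) 0 - 19 = 0 - 19 = -19$)
$\left(-1433 + 27696\right) \left(9961 + l\right) = \left(-1433 + 27696\right) \left(9961 - 19\right) = 26263 \cdot 9942 = 261106746$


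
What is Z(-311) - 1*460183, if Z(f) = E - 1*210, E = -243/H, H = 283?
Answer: -130291462/283 ≈ -4.6039e+5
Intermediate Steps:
E = -243/283 ≈ -0.85866
Z(f) = -59673/283 (Z(f) = -243/283 - 1*210 = -243/283 - 210 = -59673/283)
Z(-311) - 1*460183 = -59673/283 - 1*460183 = -59673/283 - 460183 = -130291462/283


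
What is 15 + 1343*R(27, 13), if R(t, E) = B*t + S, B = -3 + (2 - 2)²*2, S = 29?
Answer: -69821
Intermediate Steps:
B = -3 (B = -3 + 0²*2 = -3 + 0*2 = -3 + 0 = -3)
R(t, E) = 29 - 3*t (R(t, E) = -3*t + 29 = 29 - 3*t)
15 + 1343*R(27, 13) = 15 + 1343*(29 - 3*27) = 15 + 1343*(29 - 81) = 15 + 1343*(-52) = 15 - 69836 = -69821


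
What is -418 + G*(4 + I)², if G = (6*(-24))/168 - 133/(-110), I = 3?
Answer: -44083/110 ≈ -400.75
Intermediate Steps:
G = 271/770 (G = -144*1/168 - 133*(-1/110) = -6/7 + 133/110 = 271/770 ≈ 0.35195)
-418 + G*(4 + I)² = -418 + 271*(4 + 3)²/770 = -418 + (271/770)*7² = -418 + (271/770)*49 = -418 + 1897/110 = -44083/110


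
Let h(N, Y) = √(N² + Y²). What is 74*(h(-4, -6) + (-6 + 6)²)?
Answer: 148*√13 ≈ 533.62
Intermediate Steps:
74*(h(-4, -6) + (-6 + 6)²) = 74*(√((-4)² + (-6)²) + (-6 + 6)²) = 74*(√(16 + 36) + 0²) = 74*(√52 + 0) = 74*(2*√13 + 0) = 74*(2*√13) = 148*√13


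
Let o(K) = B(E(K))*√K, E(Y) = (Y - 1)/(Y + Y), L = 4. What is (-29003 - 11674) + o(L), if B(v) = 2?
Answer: -40673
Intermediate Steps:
E(Y) = (-1 + Y)/(2*Y) (E(Y) = (-1 + Y)/((2*Y)) = (-1 + Y)*(1/(2*Y)) = (-1 + Y)/(2*Y))
o(K) = 2*√K
(-29003 - 11674) + o(L) = (-29003 - 11674) + 2*√4 = -40677 + 2*2 = -40677 + 4 = -40673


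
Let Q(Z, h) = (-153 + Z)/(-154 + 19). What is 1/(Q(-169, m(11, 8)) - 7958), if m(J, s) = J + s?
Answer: -135/1074008 ≈ -0.00012570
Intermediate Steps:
Q(Z, h) = 17/15 - Z/135 (Q(Z, h) = (-153 + Z)/(-135) = (-153 + Z)*(-1/135) = 17/15 - Z/135)
1/(Q(-169, m(11, 8)) - 7958) = 1/((17/15 - 1/135*(-169)) - 7958) = 1/((17/15 + 169/135) - 7958) = 1/(322/135 - 7958) = 1/(-1074008/135) = -135/1074008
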